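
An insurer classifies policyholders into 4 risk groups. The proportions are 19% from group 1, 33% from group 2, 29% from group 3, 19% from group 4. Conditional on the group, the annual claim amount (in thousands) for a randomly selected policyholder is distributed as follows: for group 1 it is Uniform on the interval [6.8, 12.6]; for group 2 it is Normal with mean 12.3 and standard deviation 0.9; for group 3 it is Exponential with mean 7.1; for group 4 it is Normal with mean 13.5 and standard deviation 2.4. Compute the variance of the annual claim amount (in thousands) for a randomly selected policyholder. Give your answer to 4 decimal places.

Per component, 1: μ=9.7, E[X²]=96.8933; 2: μ=12.3, E[X²]=152.1; 3: μ=7.1, E[X²]=100.82; 4: μ=13.5, E[X²]=188.01.
E[X] = 0.19·9.7 + 0.33·12.3 + 0.29·7.1 + 0.19·13.5 = 10.526.
E[X²] = 0.19·96.8933 + 0.33·152.1 + 0.29·100.82 + 0.19·188.01 = 133.562.
Var(X) = E[X²] − (E[X])² = 133.562 − 110.797 = 22.7658.

22.7658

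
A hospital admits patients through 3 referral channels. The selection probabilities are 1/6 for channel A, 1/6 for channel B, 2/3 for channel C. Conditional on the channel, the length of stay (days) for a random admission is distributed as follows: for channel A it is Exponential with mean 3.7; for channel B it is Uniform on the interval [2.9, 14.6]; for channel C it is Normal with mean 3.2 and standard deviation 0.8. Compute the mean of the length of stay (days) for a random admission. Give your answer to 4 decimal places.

Component means — A: 3.7; B: 8.75; C: 3.2.
E[X] = 0.166667·3.7 + 0.166667·8.75 + 0.666667·3.2 = 4.20833.

4.2083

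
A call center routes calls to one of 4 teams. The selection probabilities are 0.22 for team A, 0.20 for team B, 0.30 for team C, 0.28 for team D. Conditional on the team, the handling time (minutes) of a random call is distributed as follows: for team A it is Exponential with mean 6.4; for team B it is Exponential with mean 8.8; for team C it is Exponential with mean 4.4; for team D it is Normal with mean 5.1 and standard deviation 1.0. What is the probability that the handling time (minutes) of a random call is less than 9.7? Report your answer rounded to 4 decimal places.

Conditional on each team, P(X < 9.7): A: 0.780329; B: 0.667885; C: 0.889699; D: 0.999998.
By total probability, P(X < 9.7) = 0.22·0.780329 + 0.2·0.667885 + 0.3·0.889699 + 0.28·0.999998 = 0.852159.

0.8522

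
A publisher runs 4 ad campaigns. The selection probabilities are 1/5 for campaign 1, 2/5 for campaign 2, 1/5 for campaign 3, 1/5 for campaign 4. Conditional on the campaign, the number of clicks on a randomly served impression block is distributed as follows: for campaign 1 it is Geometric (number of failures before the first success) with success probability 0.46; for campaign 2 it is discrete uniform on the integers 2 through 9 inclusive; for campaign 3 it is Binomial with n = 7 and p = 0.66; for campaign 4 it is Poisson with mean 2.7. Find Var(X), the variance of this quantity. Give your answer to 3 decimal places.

6.367

Per component, 1: μ=1.17391, E[X²]=3.93006; 2: μ=5.5, E[X²]=35.5; 3: μ=4.62, E[X²]=22.9152; 4: μ=2.7, E[X²]=9.99.
E[X] = 0.2·1.17391 + 0.4·5.5 + 0.2·4.62 + 0.2·2.7 = 3.89878.
E[X²] = 0.2·3.93006 + 0.4·35.5 + 0.2·22.9152 + 0.2·9.99 = 21.5671.
Var(X) = E[X²] − (E[X])² = 21.5671 − 15.2005 = 6.36655.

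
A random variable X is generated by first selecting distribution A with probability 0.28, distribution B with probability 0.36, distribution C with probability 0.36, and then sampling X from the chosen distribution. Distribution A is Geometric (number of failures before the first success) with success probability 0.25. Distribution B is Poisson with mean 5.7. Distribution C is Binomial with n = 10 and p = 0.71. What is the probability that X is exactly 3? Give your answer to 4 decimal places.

Conditional on each component, P(X = 3): A: 0.105469; B: 0.103275; C: 0.0074087.
By total probability, P(X = 3) = 0.28·0.105469 + 0.36·0.103275 + 0.36·0.0074087 = 0.0693773.

0.0694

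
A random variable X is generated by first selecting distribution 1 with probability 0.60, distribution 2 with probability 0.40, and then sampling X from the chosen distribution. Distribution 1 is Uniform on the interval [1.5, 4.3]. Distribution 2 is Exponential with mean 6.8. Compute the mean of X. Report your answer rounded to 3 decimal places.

Component means — 1: 2.9; 2: 6.8.
E[X] = 0.6·2.9 + 0.4·6.8 = 4.46.

4.460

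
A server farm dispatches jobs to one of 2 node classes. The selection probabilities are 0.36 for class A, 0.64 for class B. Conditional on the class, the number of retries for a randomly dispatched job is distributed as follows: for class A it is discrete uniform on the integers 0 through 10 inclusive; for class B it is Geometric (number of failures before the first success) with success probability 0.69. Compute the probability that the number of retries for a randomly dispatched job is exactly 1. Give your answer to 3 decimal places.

0.170

Conditional on each class, P(X = 1): A: 0.0909091; B: 0.2139.
By total probability, P(X = 1) = 0.36·0.0909091 + 0.64·0.2139 = 0.169623.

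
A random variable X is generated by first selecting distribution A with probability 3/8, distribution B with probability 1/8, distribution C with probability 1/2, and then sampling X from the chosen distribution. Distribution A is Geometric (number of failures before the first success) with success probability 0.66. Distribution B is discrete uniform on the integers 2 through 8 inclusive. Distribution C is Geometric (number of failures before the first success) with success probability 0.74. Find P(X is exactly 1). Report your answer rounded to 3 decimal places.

Conditional on each component, P(X = 1): A: 0.2244; B: 0; C: 0.1924.
By total probability, P(X = 1) = 0.375·0.2244 + 0.125·0 + 0.5·0.1924 = 0.18035.

0.180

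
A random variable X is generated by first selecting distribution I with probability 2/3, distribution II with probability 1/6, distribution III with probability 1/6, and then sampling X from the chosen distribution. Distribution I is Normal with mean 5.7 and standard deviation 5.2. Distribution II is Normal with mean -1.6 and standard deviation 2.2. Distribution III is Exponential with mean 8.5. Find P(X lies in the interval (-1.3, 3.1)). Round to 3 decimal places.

Conditional on each component, P(-1.3 < X < 3.1): I: 0.219411; II: 0.429442; III: 0.305599.
By total probability, P(-1.3 < X < 3.1) = 0.666667·0.219411 + 0.166667·0.429442 + 0.166667·0.305599 = 0.268781.

0.269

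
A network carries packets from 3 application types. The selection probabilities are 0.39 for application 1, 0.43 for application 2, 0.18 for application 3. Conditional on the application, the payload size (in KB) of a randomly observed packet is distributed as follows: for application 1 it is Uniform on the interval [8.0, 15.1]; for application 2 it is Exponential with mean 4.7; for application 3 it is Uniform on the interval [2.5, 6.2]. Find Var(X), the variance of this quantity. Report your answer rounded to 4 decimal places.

22.8599

Per component, 1: μ=11.55, E[X²]=137.603; 2: μ=4.7, E[X²]=44.18; 3: μ=4.35, E[X²]=20.0633.
E[X] = 0.39·11.55 + 0.43·4.7 + 0.18·4.35 = 7.3085.
E[X²] = 0.39·137.603 + 0.43·44.18 + 0.18·20.0633 = 76.2741.
Var(X) = E[X²] − (E[X])² = 76.2741 − 53.4142 = 22.8599.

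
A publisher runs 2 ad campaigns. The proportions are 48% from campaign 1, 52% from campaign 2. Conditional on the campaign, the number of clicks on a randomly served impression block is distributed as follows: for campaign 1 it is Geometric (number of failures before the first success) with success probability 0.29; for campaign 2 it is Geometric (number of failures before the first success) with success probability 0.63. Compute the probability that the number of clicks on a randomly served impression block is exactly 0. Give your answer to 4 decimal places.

Conditional on each campaign, P(X = 0): 1: 0.29; 2: 0.63.
By total probability, P(X = 0) = 0.48·0.29 + 0.52·0.63 = 0.4668.

0.4668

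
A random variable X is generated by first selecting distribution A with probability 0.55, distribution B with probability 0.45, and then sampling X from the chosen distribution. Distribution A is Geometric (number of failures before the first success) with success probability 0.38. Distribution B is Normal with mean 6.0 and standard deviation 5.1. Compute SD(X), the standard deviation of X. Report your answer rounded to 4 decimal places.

4.3346

Per component, A: μ=1.63158, E[X²]=6.95568; B: μ=6, E[X²]=62.01.
E[X] = 0.55·1.63158 + 0.45·6 = 3.59737.
E[X²] = 0.55·6.95568 + 0.45·62.01 = 31.7301.
Var(X) = E[X²] − (E[X])² = 31.7301 − 12.9411 = 18.7891.
SD(X) = √18.7891 = 4.33464.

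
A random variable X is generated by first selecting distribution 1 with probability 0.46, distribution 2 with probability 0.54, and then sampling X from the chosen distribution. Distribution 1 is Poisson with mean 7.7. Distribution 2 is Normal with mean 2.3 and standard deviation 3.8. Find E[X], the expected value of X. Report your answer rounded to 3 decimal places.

4.784

Component means — 1: 7.7; 2: 2.3.
E[X] = 0.46·7.7 + 0.54·2.3 = 4.784.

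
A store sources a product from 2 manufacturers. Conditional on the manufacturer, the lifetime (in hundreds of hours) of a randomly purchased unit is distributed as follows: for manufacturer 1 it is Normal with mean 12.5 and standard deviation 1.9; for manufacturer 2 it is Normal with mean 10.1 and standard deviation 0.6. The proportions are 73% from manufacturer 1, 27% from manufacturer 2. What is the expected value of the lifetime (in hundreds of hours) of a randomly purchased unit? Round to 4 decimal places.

11.8520

Component means — 1: 12.5; 2: 10.1.
E[X] = 0.73·12.5 + 0.27·10.1 = 11.852.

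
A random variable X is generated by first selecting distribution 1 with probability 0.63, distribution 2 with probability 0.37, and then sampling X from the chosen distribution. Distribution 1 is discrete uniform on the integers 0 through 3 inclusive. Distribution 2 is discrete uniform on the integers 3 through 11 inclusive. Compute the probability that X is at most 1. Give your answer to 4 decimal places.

Conditional on each component, P(X ≤ 1): 1: 0.5; 2: 0.
By total probability, P(X ≤ 1) = 0.63·0.5 + 0.37·0 = 0.315.

0.3150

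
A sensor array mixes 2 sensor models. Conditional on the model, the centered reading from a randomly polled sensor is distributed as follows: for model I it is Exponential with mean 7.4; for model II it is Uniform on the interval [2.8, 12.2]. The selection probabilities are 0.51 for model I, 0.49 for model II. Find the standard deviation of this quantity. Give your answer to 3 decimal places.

Per component, I: μ=7.4, E[X²]=109.52; II: μ=7.5, E[X²]=63.6133.
E[X] = 0.51·7.4 + 0.49·7.5 = 7.449.
E[X²] = 0.51·109.52 + 0.49·63.6133 = 87.0257.
Var(X) = E[X²] − (E[X])² = 87.0257 − 55.4876 = 31.5381.
SD(X) = √31.5381 = 5.61588.

5.616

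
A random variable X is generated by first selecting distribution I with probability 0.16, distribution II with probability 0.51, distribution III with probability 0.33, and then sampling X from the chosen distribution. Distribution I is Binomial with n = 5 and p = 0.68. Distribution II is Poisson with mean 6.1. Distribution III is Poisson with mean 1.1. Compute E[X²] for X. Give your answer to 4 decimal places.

24.8741

For each component E[X²] = Var + (mean)², giving I: 12.648; II: 43.31; III: 2.31.
Overall E[X²] = 0.16·12.648 + 0.51·43.31 + 0.33·2.31 = 24.8741.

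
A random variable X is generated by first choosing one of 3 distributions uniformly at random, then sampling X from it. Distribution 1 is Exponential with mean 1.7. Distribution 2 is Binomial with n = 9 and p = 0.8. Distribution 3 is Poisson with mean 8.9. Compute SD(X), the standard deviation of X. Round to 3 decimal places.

3.722

Per component, 1: μ=1.7, E[X²]=5.78; 2: μ=7.2, E[X²]=53.28; 3: μ=8.9, E[X²]=88.11.
E[X] = 0.333333·1.7 + 0.333333·7.2 + 0.333333·8.9 = 5.93333.
E[X²] = 0.333333·5.78 + 0.333333·53.28 + 0.333333·88.11 = 49.0567.
Var(X) = E[X²] − (E[X])² = 49.0567 − 35.2044 = 13.8522.
SD(X) = √13.8522 = 3.72186.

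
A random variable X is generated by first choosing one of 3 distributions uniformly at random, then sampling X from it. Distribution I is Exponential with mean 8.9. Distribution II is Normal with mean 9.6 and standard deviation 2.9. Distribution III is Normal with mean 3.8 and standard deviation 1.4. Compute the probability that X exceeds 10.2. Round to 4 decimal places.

0.2453

Conditional on each component, P(X > 10.2): I: 0.317884; II: 0.418045; III: 2.42205e-06.
By total probability, P(X > 10.2) = 0.333333·0.317884 + 0.333333·0.418045 + 0.333333·2.42205e-06 = 0.245311.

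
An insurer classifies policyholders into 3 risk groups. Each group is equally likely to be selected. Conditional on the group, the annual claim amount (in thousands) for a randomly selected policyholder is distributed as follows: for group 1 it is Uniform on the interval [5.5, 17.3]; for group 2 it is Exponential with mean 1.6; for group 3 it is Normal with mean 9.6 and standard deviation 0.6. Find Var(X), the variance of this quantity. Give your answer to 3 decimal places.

22.983

Per component, 1: μ=11.4, E[X²]=141.563; 2: μ=1.6, E[X²]=5.12; 3: μ=9.6, E[X²]=92.52.
E[X] = 0.333333·11.4 + 0.333333·1.6 + 0.333333·9.6 = 7.53333.
E[X²] = 0.333333·141.563 + 0.333333·5.12 + 0.333333·92.52 = 79.7344.
Var(X) = E[X²] − (E[X])² = 79.7344 − 56.7511 = 22.9833.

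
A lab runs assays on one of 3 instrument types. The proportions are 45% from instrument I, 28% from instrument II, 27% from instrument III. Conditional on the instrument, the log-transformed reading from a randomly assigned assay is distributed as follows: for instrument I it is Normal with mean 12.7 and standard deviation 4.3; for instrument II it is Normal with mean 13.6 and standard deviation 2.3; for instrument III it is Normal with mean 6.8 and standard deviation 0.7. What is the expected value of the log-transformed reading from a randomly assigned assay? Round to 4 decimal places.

Component means — I: 12.7; II: 13.6; III: 6.8.
E[X] = 0.45·12.7 + 0.28·13.6 + 0.27·6.8 = 11.359.

11.3590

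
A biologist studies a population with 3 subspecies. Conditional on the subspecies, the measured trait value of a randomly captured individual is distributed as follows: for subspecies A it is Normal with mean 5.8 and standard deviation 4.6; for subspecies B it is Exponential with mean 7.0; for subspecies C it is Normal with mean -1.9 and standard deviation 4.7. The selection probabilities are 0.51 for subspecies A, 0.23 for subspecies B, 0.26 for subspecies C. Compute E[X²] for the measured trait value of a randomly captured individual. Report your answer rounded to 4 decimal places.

For each component E[X²] = Var + (mean)², giving A: 54.8; B: 98; C: 25.7.
Overall E[X²] = 0.51·54.8 + 0.23·98 + 0.26·25.7 = 57.17.

57.1700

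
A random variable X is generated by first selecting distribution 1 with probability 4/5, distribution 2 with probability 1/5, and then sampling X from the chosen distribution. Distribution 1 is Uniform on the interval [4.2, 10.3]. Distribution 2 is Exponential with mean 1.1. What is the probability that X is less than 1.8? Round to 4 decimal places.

0.1611

Conditional on each component, P(X < 1.8): 1: 0; 2: 0.805313.
By total probability, P(X < 1.8) = 0.8·0 + 0.2·0.805313 = 0.161063.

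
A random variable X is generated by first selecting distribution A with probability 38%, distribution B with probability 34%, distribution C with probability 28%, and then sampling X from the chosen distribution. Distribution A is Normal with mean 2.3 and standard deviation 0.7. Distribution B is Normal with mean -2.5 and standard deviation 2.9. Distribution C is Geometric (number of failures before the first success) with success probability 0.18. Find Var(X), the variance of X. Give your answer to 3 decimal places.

18.389

Per component, A: μ=2.3, E[X²]=5.78; B: μ=-2.5, E[X²]=14.66; C: μ=4.55556, E[X²]=46.0617.
E[X] = 0.38·2.3 + 0.34·-2.5 + 0.28·4.55556 = 1.29956.
E[X²] = 0.38·5.78 + 0.34·14.66 + 0.28·46.0617 = 20.0781.
Var(X) = E[X²] − (E[X])² = 20.0781 − 1.68884 = 18.3892.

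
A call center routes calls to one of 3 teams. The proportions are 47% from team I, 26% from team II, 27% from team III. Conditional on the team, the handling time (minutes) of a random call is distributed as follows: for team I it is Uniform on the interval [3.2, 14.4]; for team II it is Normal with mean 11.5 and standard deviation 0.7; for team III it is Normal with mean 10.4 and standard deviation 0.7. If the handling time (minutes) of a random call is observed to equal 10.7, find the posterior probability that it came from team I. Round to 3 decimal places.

0.162

Likelihoods f(10.7 | ·): I: 0.0892857; II: 0.296614; III: 0.51991.
Posterior ∝ prior × likelihood. Numerator for I: 0.47·0.0892857 = 0.0419643.
Normalizing constant: 0.47·0.0892857 + 0.26·0.296614 + 0.27·0.51991 = 0.259459.
P(I | observation) = 0.0419643 / 0.259459 = 0.161737.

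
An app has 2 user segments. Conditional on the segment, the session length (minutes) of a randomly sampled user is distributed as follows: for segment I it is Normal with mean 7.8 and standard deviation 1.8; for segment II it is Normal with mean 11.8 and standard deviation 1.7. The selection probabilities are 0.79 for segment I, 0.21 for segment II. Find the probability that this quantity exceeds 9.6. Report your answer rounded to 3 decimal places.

Conditional on each segment, P(X > 9.6): I: 0.158655; II: 0.902188.
By total probability, P(X > 9.6) = 0.79·0.158655 + 0.21·0.902188 = 0.314797.

0.315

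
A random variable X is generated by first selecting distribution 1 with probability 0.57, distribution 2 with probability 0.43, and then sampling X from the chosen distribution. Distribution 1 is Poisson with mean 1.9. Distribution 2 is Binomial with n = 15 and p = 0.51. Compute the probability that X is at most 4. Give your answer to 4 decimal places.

Conditional on each component, P(X ≤ 4): 1: 0.955919; 2: 0.0506066.
By total probability, P(X ≤ 4) = 0.57·0.955919 + 0.43·0.0506066 = 0.566634.

0.5666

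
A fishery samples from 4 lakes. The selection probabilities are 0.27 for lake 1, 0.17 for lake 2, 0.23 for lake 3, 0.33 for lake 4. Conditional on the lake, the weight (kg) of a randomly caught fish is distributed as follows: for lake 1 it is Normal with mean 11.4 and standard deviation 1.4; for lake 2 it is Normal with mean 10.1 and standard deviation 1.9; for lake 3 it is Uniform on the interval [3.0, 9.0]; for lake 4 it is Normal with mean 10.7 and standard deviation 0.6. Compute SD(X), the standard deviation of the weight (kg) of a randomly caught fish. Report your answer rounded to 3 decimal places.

2.498

Per component, 1: μ=11.4, E[X²]=131.92; 2: μ=10.1, E[X²]=105.62; 3: μ=6, E[X²]=39; 4: μ=10.7, E[X²]=114.85.
E[X] = 0.27·11.4 + 0.17·10.1 + 0.23·6 + 0.33·10.7 = 9.706.
E[X²] = 0.27·131.92 + 0.17·105.62 + 0.23·39 + 0.33·114.85 = 100.444.
Var(X) = E[X²] − (E[X])² = 100.444 − 94.2064 = 6.23786.
SD(X) = √6.23786 = 2.49757.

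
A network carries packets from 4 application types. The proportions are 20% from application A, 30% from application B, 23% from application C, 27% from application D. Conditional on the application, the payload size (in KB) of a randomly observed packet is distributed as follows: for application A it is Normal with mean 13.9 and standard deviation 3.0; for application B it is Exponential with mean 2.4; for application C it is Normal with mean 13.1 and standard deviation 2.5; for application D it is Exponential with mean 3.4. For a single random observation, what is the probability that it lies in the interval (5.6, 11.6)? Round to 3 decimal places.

0.176

Conditional on each application, P(5.6 < X < 11.6): A: 0.218808; B: 0.089012; C: 0.272903; D: 0.159633.
By total probability, P(5.6 < X < 11.6) = 0.2·0.218808 + 0.3·0.089012 + 0.23·0.272903 + 0.27·0.159633 = 0.176334.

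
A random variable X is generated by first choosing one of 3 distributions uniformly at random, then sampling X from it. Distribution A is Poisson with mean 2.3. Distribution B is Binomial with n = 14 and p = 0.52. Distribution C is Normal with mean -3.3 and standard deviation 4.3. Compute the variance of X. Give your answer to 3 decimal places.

26.772

Per component, A: μ=2.3, E[X²]=7.59; B: μ=7.28, E[X²]=56.4928; C: μ=-3.3, E[X²]=29.38.
E[X] = 0.333333·2.3 + 0.333333·7.28 + 0.333333·-3.3 = 2.09333.
E[X²] = 0.333333·7.59 + 0.333333·56.4928 + 0.333333·29.38 = 31.1543.
Var(X) = E[X²] − (E[X])² = 31.1543 − 4.38204 = 26.7722.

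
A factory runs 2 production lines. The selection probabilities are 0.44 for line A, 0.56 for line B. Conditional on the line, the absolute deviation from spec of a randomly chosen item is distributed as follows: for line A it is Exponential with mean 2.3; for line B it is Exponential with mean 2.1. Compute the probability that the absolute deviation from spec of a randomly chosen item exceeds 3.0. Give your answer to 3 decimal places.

Conditional on each line, P(X > 3.0): A: 0.271349; B: 0.239651.
By total probability, P(X > 3.0) = 0.44·0.271349 + 0.56·0.239651 = 0.253598.

0.254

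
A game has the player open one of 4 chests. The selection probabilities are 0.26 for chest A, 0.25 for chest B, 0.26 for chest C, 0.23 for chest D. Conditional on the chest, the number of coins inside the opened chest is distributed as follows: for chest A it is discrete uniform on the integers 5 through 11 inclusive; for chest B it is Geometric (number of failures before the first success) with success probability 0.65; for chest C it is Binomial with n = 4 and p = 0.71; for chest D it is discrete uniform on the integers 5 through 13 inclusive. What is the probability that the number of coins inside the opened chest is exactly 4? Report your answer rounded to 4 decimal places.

Conditional on each chest, P(X = 4): A: 0; B: 0.00975406; C: 0.254117; D: 0.
By total probability, P(X = 4) = 0.26·0 + 0.25·0.00975406 + 0.26·0.254117 + 0.23·0 = 0.0685089.

0.0685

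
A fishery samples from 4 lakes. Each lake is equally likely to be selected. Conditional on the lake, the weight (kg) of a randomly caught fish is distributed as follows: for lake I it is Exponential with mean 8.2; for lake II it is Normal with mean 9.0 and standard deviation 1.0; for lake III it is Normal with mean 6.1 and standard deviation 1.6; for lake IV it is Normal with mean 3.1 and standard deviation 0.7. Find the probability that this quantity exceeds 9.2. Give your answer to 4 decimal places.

Conditional on each lake, P(X > 9.2): I: 0.325644; II: 0.42074; III: 0.0263421; IV: 0.
By total probability, P(X > 9.2) = 0.25·0.325644 + 0.25·0.42074 + 0.25·0.0263421 + 0.25·0 = 0.193182.

0.1932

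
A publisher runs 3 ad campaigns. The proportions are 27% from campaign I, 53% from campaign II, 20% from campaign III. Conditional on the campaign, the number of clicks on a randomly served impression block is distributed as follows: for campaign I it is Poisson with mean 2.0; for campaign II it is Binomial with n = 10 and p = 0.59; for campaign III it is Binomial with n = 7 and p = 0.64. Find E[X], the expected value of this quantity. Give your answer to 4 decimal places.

4.5630

Component means — I: 2; II: 5.9; III: 4.48.
E[X] = 0.27·2 + 0.53·5.9 + 0.2·4.48 = 4.563.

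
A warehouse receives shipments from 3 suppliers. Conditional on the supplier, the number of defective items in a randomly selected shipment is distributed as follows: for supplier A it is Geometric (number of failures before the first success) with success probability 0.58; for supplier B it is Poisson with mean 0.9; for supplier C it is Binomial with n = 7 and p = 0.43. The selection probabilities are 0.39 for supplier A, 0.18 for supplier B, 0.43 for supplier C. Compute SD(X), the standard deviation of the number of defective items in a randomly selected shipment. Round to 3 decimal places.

1.615

Per component, A: μ=0.724138, E[X²]=1.77289; B: μ=0.9, E[X²]=1.71; C: μ=3.01, E[X²]=10.7758.
E[X] = 0.39·0.724138 + 0.18·0.9 + 0.43·3.01 = 1.73871.
E[X²] = 0.39·1.77289 + 0.18·1.71 + 0.43·10.7758 = 5.63282.
Var(X) = E[X²] − (E[X])² = 5.63282 − 3.02313 = 2.6097.
SD(X) = √2.6097 = 1.61546.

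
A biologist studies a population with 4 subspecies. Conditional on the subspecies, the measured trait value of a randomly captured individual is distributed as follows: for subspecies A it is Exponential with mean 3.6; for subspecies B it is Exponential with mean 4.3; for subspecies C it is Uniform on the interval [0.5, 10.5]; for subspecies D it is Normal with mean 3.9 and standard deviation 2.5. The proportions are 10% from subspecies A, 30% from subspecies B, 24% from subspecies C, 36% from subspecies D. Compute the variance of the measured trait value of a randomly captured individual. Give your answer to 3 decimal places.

Per component, A: μ=3.6, E[X²]=25.92; B: μ=4.3, E[X²]=36.98; C: μ=5.5, E[X²]=38.5833; D: μ=3.9, E[X²]=21.46.
E[X] = 0.1·3.6 + 0.3·4.3 + 0.24·5.5 + 0.36·3.9 = 4.374.
E[X²] = 0.1·25.92 + 0.3·36.98 + 0.24·38.5833 + 0.36·21.46 = 30.6716.
Var(X) = E[X²] − (E[X])² = 30.6716 − 19.1319 = 11.5397.

11.540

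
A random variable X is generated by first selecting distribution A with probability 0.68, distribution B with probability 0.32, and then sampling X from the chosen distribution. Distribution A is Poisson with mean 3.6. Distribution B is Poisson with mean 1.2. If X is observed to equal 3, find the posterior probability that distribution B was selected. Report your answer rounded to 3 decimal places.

Likelihoods P(X=3 | ·): A: 0.212469; B: 0.0867439.
Posterior ∝ prior × likelihood. Numerator for B: 0.32·0.0867439 = 0.0277581.
Normalizing constant: 0.68·0.212469 + 0.32·0.0867439 = 0.172237.
P(B | observation) = 0.0277581 / 0.172237 = 0.161162.

0.161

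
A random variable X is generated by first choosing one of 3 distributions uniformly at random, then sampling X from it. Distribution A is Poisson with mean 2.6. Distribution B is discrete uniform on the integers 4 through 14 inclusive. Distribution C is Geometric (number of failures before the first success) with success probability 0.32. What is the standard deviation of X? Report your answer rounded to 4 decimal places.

4.0301

Per component, A: μ=2.6, E[X²]=9.36; B: μ=9, E[X²]=91; C: μ=2.125, E[X²]=11.1562.
E[X] = 0.333333·2.6 + 0.333333·9 + 0.333333·2.125 = 4.575.
E[X²] = 0.333333·9.36 + 0.333333·91 + 0.333333·11.1562 = 37.1721.
Var(X) = E[X²] − (E[X])² = 37.1721 − 20.9306 = 16.2415.
SD(X) = √16.2415 = 4.03007.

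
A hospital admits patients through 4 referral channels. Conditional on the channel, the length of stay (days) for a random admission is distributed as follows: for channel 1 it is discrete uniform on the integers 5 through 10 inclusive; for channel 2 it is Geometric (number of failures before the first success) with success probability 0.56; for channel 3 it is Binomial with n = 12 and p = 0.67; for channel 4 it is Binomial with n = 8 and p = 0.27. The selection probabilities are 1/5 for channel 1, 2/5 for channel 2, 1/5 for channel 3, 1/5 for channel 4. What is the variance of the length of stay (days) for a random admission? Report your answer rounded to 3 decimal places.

Per component, 1: μ=7.5, E[X²]=59.1667; 2: μ=0.785714, E[X²]=2.02041; 3: μ=8.04, E[X²]=67.2948; 4: μ=2.16, E[X²]=6.2424.
E[X] = 0.2·7.5 + 0.4·0.785714 + 0.2·8.04 + 0.2·2.16 = 3.85429.
E[X²] = 0.2·59.1667 + 0.4·2.02041 + 0.2·67.2948 + 0.2·6.2424 = 27.3489.
Var(X) = E[X²] − (E[X])² = 27.3489 − 14.8555 = 12.4934.

12.493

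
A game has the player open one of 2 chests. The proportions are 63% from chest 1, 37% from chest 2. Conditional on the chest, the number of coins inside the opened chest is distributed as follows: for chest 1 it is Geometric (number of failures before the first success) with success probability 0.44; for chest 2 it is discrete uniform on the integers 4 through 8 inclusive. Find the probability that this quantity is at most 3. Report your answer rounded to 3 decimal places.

Conditional on each chest, P(X ≤ 3): 1: 0.901655; 2: 0.
By total probability, P(X ≤ 3) = 0.63·0.901655 + 0.37·0 = 0.568043.

0.568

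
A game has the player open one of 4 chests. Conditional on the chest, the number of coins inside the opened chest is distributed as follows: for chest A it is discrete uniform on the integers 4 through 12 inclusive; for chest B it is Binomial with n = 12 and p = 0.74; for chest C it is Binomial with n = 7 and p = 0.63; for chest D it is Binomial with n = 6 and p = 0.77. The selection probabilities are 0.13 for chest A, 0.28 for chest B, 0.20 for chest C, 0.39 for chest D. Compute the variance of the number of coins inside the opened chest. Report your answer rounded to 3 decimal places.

Per component, A: μ=8, E[X²]=70.6667; B: μ=8.88, E[X²]=81.1632; C: μ=4.41, E[X²]=21.0798; D: μ=4.62, E[X²]=22.407.
E[X] = 0.13·8 + 0.28·8.88 + 0.2·4.41 + 0.39·4.62 = 6.2102.
E[X²] = 0.13·70.6667 + 0.28·81.1632 + 0.2·21.0798 + 0.39·22.407 = 44.8671.
Var(X) = E[X²] − (E[X])² = 44.8671 − 38.5666 = 6.30047.

6.300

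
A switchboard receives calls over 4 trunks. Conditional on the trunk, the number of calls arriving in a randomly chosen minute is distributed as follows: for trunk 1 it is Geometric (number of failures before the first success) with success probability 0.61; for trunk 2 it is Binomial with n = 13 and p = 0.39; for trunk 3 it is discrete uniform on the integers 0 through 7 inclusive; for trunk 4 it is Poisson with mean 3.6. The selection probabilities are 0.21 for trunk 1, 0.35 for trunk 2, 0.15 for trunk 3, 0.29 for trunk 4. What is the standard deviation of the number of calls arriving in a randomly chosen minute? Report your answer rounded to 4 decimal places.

2.3912

Per component, 1: μ=0.639344, E[X²]=1.45687; 2: μ=5.07, E[X²]=28.7976; 3: μ=3.5, E[X²]=17.5; 4: μ=3.6, E[X²]=16.56.
E[X] = 0.21·0.639344 + 0.35·5.07 + 0.15·3.5 + 0.29·3.6 = 3.47776.
E[X²] = 0.21·1.45687 + 0.35·28.7976 + 0.15·17.5 + 0.29·16.56 = 17.8125.
Var(X) = E[X²] − (E[X])² = 17.8125 − 12.0948 = 5.71767.
SD(X) = √5.71767 = 2.39117.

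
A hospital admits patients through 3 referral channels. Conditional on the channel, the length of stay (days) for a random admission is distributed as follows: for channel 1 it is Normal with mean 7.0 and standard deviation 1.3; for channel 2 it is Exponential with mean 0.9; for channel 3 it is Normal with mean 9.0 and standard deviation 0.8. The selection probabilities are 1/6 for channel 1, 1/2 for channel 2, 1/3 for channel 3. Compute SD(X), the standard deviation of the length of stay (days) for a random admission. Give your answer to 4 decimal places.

Per component, 1: μ=7, E[X²]=50.69; 2: μ=0.9, E[X²]=1.62; 3: μ=9, E[X²]=81.64.
E[X] = 0.166667·7 + 0.5·0.9 + 0.333333·9 = 4.61667.
E[X²] = 0.166667·50.69 + 0.5·1.62 + 0.333333·81.64 = 36.4717.
Var(X) = E[X²] − (E[X])² = 36.4717 − 21.3136 = 15.1581.
SD(X) = √15.1581 = 3.89333.

3.8933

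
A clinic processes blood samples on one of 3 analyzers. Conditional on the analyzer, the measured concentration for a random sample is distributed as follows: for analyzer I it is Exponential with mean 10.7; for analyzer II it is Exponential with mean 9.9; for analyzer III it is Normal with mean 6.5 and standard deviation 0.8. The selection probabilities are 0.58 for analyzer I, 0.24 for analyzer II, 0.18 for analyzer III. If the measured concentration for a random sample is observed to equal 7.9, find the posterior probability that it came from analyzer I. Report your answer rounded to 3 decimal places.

0.461

Likelihoods f(7.9 | ·): I: 0.0446652; II: 0.0454785; III: 0.107847.
Posterior ∝ prior × likelihood. Numerator for I: 0.58·0.0446652 = 0.0259058.
Normalizing constant: 0.58·0.0446652 + 0.24·0.0454785 + 0.18·0.107847 = 0.056233.
P(I | observation) = 0.0259058 / 0.056233 = 0.460686.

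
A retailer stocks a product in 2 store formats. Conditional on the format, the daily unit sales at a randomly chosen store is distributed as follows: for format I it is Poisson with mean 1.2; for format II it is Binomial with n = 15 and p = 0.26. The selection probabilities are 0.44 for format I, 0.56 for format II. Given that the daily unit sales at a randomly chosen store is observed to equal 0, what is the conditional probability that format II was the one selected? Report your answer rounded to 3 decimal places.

Likelihoods P(X=0 | ·): I: 0.301194; II: 0.0109264.
Posterior ∝ prior × likelihood. Numerator for II: 0.56·0.0109264 = 0.00611877.
Normalizing constant: 0.44·0.301194 + 0.56·0.0109264 = 0.138644.
P(II | observation) = 0.00611877 / 0.138644 = 0.0441329.

0.044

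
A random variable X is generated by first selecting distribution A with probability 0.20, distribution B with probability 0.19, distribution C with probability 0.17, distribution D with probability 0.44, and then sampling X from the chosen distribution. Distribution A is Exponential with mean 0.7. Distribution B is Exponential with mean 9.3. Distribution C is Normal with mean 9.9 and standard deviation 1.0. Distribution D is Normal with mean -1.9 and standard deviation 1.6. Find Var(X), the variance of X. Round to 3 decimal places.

45.024

Per component, A: μ=0.7, E[X²]=0.98; B: μ=9.3, E[X²]=172.98; C: μ=9.9, E[X²]=99.01; D: μ=-1.9, E[X²]=6.17.
E[X] = 0.2·0.7 + 0.19·9.3 + 0.17·9.9 + 0.44·-1.9 = 2.754.
E[X²] = 0.2·0.98 + 0.19·172.98 + 0.17·99.01 + 0.44·6.17 = 52.6087.
Var(X) = E[X²] − (E[X])² = 52.6087 − 7.58452 = 45.0242.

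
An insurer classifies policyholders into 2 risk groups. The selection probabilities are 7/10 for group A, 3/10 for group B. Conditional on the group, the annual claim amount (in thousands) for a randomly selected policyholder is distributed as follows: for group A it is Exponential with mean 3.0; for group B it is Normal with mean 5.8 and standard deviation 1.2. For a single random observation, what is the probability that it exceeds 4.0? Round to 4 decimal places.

Conditional on each group, P(X > 4.0): A: 0.263597; B: 0.933193.
By total probability, P(X > 4.0) = 0.7·0.263597 + 0.3·0.933193 = 0.464476.

0.4645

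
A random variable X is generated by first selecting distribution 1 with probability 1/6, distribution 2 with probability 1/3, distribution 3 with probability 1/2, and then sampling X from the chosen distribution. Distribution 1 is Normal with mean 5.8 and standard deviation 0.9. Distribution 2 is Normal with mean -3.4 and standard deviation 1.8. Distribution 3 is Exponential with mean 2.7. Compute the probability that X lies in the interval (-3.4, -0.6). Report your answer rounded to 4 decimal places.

Conditional on each component, P(-3.4 < X < -0.6): 1: 5.7554e-13; 2: 0.440093; 3: 0.
By total probability, P(-3.4 < X < -0.6) = 0.166667·5.7554e-13 + 0.333333·0.440093 + 0.5·0 = 0.146698.

0.1467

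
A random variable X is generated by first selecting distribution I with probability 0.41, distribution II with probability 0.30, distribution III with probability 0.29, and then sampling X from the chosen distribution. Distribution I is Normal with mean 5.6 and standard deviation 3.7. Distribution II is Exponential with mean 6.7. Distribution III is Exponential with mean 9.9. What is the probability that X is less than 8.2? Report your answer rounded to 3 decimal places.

Conditional on each component, P(X < 8.2): I: 0.758879; II: 0.705913; III: 0.563201.
By total probability, P(X < 8.2) = 0.41·0.758879 + 0.3·0.705913 + 0.29·0.563201 = 0.686243.

0.686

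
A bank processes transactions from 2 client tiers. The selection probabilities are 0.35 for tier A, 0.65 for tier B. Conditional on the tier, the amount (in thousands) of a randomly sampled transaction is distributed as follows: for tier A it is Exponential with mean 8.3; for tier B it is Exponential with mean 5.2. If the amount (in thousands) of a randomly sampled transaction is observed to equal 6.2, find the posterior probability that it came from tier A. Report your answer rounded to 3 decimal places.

Likelihoods f(6.2 | ·): A: 0.0570833; B: 0.0583692.
Posterior ∝ prior × likelihood. Numerator for A: 0.35·0.0570833 = 0.0199792.
Normalizing constant: 0.35·0.0570833 + 0.65·0.0583692 = 0.0579192.
P(A | observation) = 0.0199792 / 0.0579192 = 0.344949.

0.345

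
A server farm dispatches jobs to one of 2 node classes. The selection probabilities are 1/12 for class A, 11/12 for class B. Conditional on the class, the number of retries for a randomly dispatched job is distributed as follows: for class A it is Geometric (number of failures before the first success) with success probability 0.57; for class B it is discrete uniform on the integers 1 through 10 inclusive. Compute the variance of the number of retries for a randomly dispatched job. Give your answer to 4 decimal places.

Per component, A: μ=0.754386, E[X²]=1.89258; B: μ=5.5, E[X²]=38.5.
E[X] = 0.0833333·0.754386 + 0.916667·5.5 = 5.10453.
E[X²] = 0.0833333·1.89258 + 0.916667·38.5 = 35.4494.
Var(X) = E[X²] − (E[X])² = 35.4494 − 26.0562 = 9.39313.

9.3931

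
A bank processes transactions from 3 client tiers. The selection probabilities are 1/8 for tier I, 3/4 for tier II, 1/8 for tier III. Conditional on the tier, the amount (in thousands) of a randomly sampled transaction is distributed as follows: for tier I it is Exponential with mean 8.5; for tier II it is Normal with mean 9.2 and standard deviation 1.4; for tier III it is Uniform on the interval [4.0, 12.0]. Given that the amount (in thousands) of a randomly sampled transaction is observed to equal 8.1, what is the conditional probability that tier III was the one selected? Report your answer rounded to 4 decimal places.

Likelihoods f(8.1 | ·): I: 0.0453653; II: 0.20928; III: 0.125.
Posterior ∝ prior × likelihood. Numerator for III: 0.125·0.125 = 0.015625.
Normalizing constant: 0.125·0.0453653 + 0.75·0.20928 + 0.125·0.125 = 0.178255.
P(III | observation) = 0.015625 / 0.178255 = 0.0876552.

0.0877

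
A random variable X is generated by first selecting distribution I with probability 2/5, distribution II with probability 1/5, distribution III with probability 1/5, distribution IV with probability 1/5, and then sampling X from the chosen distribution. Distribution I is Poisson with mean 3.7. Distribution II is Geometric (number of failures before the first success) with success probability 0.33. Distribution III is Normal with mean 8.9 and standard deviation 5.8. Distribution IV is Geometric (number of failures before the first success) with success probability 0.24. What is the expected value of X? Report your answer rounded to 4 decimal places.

Component means — I: 3.7; II: 2.0303; III: 8.9; IV: 3.16667.
E[X] = 0.4·3.7 + 0.2·2.0303 + 0.2·8.9 + 0.2·3.16667 = 4.29939.

4.2994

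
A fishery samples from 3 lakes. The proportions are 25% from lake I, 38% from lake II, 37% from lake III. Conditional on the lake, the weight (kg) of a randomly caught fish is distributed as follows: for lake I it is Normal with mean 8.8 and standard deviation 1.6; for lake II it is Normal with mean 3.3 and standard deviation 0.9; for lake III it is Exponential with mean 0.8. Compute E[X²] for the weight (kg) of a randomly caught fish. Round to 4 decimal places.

For each component E[X²] = Var + (mean)², giving I: 80; II: 11.7; III: 1.28.
Overall E[X²] = 0.25·80 + 0.38·11.7 + 0.37·1.28 = 24.9196.

24.9196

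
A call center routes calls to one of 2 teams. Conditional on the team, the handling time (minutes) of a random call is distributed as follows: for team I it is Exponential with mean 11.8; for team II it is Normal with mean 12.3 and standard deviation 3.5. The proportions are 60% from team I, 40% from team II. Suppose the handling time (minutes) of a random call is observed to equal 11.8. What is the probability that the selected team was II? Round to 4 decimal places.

0.7070

Likelihoods f(11.8 | ·): I: 0.0311762; II: 0.112826.
Posterior ∝ prior × likelihood. Numerator for II: 0.4·0.112826 = 0.0451305.
Normalizing constant: 0.6·0.0311762 + 0.4·0.112826 = 0.0638363.
P(II | observation) = 0.0451305 / 0.0638363 = 0.706973.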